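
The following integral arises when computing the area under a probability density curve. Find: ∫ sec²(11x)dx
Since d/dx[tan(11x)] = 11sec²(11x), integral = tan(11x)/11 + C

Answer: (1/11)tan(11x) + C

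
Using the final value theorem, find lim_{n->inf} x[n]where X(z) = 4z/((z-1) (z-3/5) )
Final value theorem: lim x[n]=lim_{z->1} (z-1) * X(z)
(z-1) * X(z)=4z/(z-3/5)
As z->1: 4/(1-3/5)=4/(2/5)=10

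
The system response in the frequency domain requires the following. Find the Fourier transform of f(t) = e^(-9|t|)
Using the standard pair: F{e^(-a|t|)} = 2a/(a^2+omega^2)
With a = 9: F(omega) = 18/(81+omega^2)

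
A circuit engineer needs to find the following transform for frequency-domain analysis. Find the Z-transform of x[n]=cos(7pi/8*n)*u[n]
Z{cos(w0*n)*u[n]}=z(z - cos(w0))/(z^2-2z*cos(w0)+1)
With w0=7pi/8: X(z)=z(z - cos(7pi/8))/(z^2-2z*cos(7pi/8)+1)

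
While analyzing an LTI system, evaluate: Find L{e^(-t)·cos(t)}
First shifting: L{e^(at)f(t)} = F(s-a)
L{cos(t)} = s/(s²+1)
Shift: (s+1)/((s+1)²+1)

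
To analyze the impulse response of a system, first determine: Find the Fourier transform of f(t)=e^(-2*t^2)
The Fourier transform of a Gaussian e^(-a*t^2) is sqrt(pi/a)*e^(-omega^2/(4a)).
With a=2: F(omega)=sqrt(pi/2)*e^(-omega^2/8)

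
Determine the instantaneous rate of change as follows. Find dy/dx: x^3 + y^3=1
Differentiate: 3x^2+3y^2·(dy/dx)=0
dy/dx=-3x^2/(3y^2)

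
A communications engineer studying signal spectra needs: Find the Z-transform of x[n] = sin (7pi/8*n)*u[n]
Z{sin(w0*n)*u[n]}=z*sin(w0)/(z^2-2z*cos(w0)+1)
With w0=7pi/8: X(z)=z*sin(7pi/8)/(z^2-2z*cos(7pi/8)+1)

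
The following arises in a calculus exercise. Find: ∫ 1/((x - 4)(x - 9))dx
Partial fractions: 1/((x-4)(x-9)) = A/(x-4) + B/(x-9)
A = -1/5, B = 1/5
∫ [-1/5· 1/(x-4) + 1/5· 1/(x-9)] dx
= (1/5)[ln|x-9| - ln|x-4|] + C

Answer: (1/5)·ln|(x-9)/(x-4)| + C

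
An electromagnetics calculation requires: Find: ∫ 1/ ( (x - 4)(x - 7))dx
Partial fractions: 1/((x-4)(x-7))=A/(x-4)+B/(x-7)
A=-1/3, B=1/3
∫ [-1/3· 1/(x-4)+1/3· 1/(x-7)] dx
=(1/3)[ln|x-7| - ln|x-4|]+C

Answer: (1/3)·ln|(x-7)/(x-4)|+C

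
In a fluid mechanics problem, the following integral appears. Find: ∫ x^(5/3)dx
Power rule: ∫ x^(5/3) dx = x^(8/3)/(8/3) + C

Answer: (3/8)·x^(8/3) + C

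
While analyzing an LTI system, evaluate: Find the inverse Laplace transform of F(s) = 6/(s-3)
L^(-1){6/(s-a)} = c·e^(at)
Here a = 3, c = 6

Answer: 6e^(3t)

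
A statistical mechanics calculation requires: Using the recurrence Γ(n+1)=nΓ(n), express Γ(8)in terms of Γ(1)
Γ(8) = 7Γ(7) = 7·6Γ(6) = ... = 7!·Γ(1) = 5040·Γ(1)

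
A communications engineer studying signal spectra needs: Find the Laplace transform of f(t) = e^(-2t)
L{e^(at)}=1/(s-a)
L{e^(-2t)}=1/(s + 2)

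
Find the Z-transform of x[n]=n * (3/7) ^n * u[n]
Using the property Z{n*a^n*u[n]}=az/(z-a)^2
With a=3/7: X(z)=(3/7)z/(z - 3/7)^2, |z| > 3/7

Answer: (3/7)z/(z - 3/7)^2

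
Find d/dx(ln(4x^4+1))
Chain rule: d/dx[ln(u)]=u'/u where u=4x^4+1
u'=16x^3

Answer: (16x^3)/(4x^4+1)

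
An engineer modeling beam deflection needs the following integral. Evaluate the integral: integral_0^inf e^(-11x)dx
integral_0^inf e^(-11x) dx=[-1/11*e^(-11x)]_0^inf
=0 - (-1/11)=1/11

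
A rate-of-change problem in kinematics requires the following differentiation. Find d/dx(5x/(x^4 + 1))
Quotient rule: (f/g)' = (f'g - fg')/g²
f = 5x, f' = 5
g = x^4+1, g' = 4x^3

Answer: (5·(x^4+1)-20x^4)/(x^4+1)²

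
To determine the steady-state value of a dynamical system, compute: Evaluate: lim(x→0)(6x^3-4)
Polynomial is continuous, so substitute x = 0:
6·0^3 - 4 = -4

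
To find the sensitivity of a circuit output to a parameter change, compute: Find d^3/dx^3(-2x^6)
Apply power rule 3 times:
d^1: -12x^5
d^2: -60x^4
d^3: -240x^3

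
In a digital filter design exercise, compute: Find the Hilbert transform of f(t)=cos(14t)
The Hilbert transform shifts each frequency component by -pi/2.
H{cos(wt)}=sin(wt)
With w=14: H{cos(14t)}=sin(14t)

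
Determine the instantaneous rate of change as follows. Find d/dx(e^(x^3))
Chain rule: d/dx[e^u] = e^u · u' where u = x^3
u' = 3x^2

Answer: 3x^2·e^(x^3)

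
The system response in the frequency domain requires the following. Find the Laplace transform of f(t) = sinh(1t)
L{sinh(at)}=a/(s²-a²)
L{sinh(1t)}=1/(s²-1)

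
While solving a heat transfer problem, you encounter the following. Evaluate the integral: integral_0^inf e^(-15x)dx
integral_0^inf e^(-15x) dx=[-1/15*e^(-15x)]_0^inf
=0 - (-1/15)=1/15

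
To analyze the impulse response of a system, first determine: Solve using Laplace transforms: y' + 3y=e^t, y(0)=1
Take L: sY - 1+3Y = 1/(s-1)
Y(s+3) = 1/(s-1)+1
Y = 1/((s-1)(s+3))+1/(s+3)
Partial fractions: 1/((s-1)(s+3)) = (1/4)/(s-1) - (1/4)/(s+3)
So Y = (1/4)/(s-1)+(3/4)/(s+3)
Inverse Laplace transform (L^(-1){1/(s-1)} = e^t, L^(-1){1/(s+3)} = e^(-3t)):

Answer: y(t) = (1/4)·e^t+(3/4)·e^(-3t)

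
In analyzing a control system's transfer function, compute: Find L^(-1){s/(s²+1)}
L^(-1){s/(s² + w²)} = cos(wt)
Here w = 1

Answer: cos(t)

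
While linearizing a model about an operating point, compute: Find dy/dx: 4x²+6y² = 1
Differentiate: 8x+12y·(dy/dx)=0
dy/dx=-8x/(12y)=-(2/3)·(x/y)

Answer: dy/dx=-(2/3)·(x/y)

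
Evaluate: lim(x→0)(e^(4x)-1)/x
L'Hôpital (0/0): lim 4e^(4x)/1 = 4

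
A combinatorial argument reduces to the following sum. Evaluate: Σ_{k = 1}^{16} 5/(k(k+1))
Partial fractions: 5/(k(k+1))=5/k - 5/(k+1)
Telescoping sum: 5(1-1/17)=5·16/17

Answer: 80/17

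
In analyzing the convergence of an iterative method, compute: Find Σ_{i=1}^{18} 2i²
= 2·n(n+1)(2n+1)/6 = 2·18·19·37/6 = 4218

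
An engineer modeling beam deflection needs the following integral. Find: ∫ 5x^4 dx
Using power rule: ∫ 5x^4 dx = 5/5 x^5+C = x^5+C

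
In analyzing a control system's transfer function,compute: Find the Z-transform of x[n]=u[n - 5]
Using the time-shift property: Z{u[n-5]} = z^(-5) * z/(z-1)
= z^(-4)/(z-1)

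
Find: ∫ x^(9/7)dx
Power rule: ∫ x^(9/7) dx=x^(16/7)/(16/7) + C

Answer: (7/16)·x^(16/7) + C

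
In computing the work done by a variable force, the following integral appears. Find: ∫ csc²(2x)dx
Since d/dx[-cot(2x)] = 2csc²(2x), integral = -cot(2x)/2 + C

Answer: (-1/2)cot(2x) + C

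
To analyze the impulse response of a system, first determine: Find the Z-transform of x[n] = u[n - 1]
Using the time-shift property: Z{u[n-1]}=z^(-1) * z/(z-1)
=z^(0)/(z-1)

Answer: 1/(z-1)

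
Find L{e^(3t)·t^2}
First shifting: L{e^(at)f(t)} = F(s-a)
L{t^2} = 2/s^3
Shift s → s-3: 2/(s-3)^3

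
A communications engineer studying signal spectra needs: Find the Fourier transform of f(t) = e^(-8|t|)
Using the standard pair: F{e^(-a|t|)} = 2a/(a^2+omega^2)
With a = 8: F(omega) = 16/(64+omega^2)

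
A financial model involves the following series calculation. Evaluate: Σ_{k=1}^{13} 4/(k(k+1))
Partial fractions: 4/(k(k+1))=4/k - 4/(k+1)
Telescoping sum: 4(1-1/14)=4·13/14

Answer: 26/7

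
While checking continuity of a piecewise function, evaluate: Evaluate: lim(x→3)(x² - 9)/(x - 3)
Factor: (x² - 9) = (x-3)(x + 3)
Cancel (x-3): lim(x→3) (x + 3) = 6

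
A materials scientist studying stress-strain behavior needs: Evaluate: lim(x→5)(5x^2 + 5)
Polynomial is continuous, so substitute x = 5:
5·5^2+5 = 130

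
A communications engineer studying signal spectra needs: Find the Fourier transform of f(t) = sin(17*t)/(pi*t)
sin(W * t)/(pi * t) = (W/pi) * sinc(W * t/pi) is the impulse response of the ideal low-pass filter with cutoff W (here W = 17).
Its Fourier transform is a rectangular function:
F(omega) = 1 for |omega| < 17, 0 otherwise

Answer: rect(omega/34) [i.e., 1 for |omega| < 17, 0 otherwise]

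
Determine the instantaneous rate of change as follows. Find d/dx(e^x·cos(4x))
Product rule: (fg)'=f'g + fg'
f=e^x, f'=e^x
g=cos(4x), g'=-4·sin(4x)

Answer: e^x·cos(4x) - 4·e^x·sin(4x)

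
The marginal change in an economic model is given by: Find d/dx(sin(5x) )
Chain rule: d/dx[sin(u)] = cos(u)·u' where u = 5x
u' = 5

Answer: 5·cos(5x)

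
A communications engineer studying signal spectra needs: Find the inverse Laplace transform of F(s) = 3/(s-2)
L^(-1){3/(s-a)}=c·e^(at)
Here a=2, c=3

Answer: 3e^(2t)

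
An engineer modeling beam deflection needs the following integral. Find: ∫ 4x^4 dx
Using power rule: ∫ 4x^4 dx = 4/5 x^5+C = (4/5)x^5+C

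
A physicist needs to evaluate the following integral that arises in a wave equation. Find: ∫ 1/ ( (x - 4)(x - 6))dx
Partial fractions: 1/((x-4)(x-6))=A/(x-4) + B/(x-6)
A=-1/2, B=1/2
∫ [-1/2· 1/(x-4) + 1/2· 1/(x-6)] dx
=(1/2)[ln|x-6| - ln|x-4|] + C

Answer: (1/2)·ln|(x-6)/(x-4)| + C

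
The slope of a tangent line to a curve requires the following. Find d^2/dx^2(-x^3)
Apply power rule 2 times:
d^1: -3x^2
d^2: -6x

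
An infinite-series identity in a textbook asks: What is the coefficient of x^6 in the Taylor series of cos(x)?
cos(x) = Σ (-1)^k x^(2k)/(2k)!
For x^6: (-1)^3/6! = -1/720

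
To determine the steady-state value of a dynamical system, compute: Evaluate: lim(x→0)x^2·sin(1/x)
Squeeze theorem: -|x^2| ≤ x^2·sin(1/x) ≤ |x^2|
Since x^2 → 0 as x → 0, by squeeze theorem the limit is 0

Answer: 0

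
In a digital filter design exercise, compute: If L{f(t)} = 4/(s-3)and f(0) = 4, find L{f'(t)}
L{f'(t)} = s·F(s) - f(0) = 4s/(s-3) - 4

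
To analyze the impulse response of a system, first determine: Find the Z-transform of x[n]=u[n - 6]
Using the time-shift property: Z{u[n-6]}=z^(-6)*z/(z-1)
=z^(-5)/(z-1)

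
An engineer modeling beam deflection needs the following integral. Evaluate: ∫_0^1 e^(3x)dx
Antiderivative: (1/3)e^(3x)
Evaluate: (1/3)(e^3-1)

Answer: (e^3-1)/3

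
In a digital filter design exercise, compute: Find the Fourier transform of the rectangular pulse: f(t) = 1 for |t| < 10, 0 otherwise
F(omega) = integral from -10 to 10 of e^(-j * omega * t) dt
= 2 * sin(10 * omega)/omega = 20 * sinc(10 * omega/pi)

Answer: 2 * sin(10 * omega)/omega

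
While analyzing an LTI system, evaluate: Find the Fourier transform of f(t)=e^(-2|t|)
Using the standard pair: F{e^(-a|t|)} = 2a/(a^2 + omega^2)
With a = 2: F(omega) = 4/(4 + omega^2)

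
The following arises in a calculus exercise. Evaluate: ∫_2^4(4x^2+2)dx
Step 1: Find antiderivative F(x)=(4/3)x^3+2x
Step 2: F(4) - F(2)=280/3 - (44/3)=236/3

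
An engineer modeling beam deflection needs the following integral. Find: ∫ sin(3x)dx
Using substitution u=3x: ∫ sin(u) du/3=-cos(u)/3+C

Answer: (-1/3)cos(3x)+C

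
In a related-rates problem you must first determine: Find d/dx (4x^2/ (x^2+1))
Quotient rule: (f/g)'=(f'g - fg')/g²
f=4x^2, f'=8x
g=x^2 + 1, g'=2x

Answer: (8x·(x^2 + 1) - 8x^3)/(x^2 + 1)²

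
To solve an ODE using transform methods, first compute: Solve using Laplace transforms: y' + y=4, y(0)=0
Take L of both sides: sY(s) - 0 + Y(s)=4/s
Y(s)(s + 1)=4/s + 0
Y(s)=4/(s(s + 1)) + 0/(s + 1)
Partial fractions: 4/(s(s + 1))=4/s - 4/(s + 1)
So Y(s)=4/s - 4/(s + 1)
Inverse transform (L^(-1){1/s}=1, L^(-1){1/(s + 1)}=e^(-t)):

Answer: y(t)=4 - 4·e^(-t)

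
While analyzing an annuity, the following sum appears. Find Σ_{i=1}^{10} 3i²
=3·n(n + 1)(2n + 1)/6=3·10·11·21/6=1155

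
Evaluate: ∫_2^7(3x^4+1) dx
Step 1: Find antiderivative F(x)=(3/5)x^5 + x
Step 2: F(7) - F(2)=50456/5 - (106/5)=10070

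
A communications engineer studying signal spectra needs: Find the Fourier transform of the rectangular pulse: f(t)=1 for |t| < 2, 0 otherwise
F(omega) = integral from -2 to 2 of e^(-j * omega * t) dt
= 2 * sin(2 * omega)/omega = 4 * sinc(2 * omega/pi)

Answer: 2 * sin(2 * omega)/omega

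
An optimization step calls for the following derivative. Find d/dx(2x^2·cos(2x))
Product rule: (fg)' = f'g+fg'
f = 2x^2, f' = 4x
g = cos(2x), g' = -2·sin(2x)

Answer: 4x·cos(2x)-4x^2·sin(2x)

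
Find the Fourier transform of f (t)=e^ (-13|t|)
Using the standard pair: F{e^(-a|t|)} = 2a/(a^2+omega^2)
With a = 13: F(omega) = 26/(169+omega^2)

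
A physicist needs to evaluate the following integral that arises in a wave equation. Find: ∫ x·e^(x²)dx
Let u = x², du = 2x dx
∫ (1/2)e^u du = e^u/2 + C

Answer: e^(x²)/2 + C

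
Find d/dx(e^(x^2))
Chain rule: d/dx[e^u] = e^u · u' where u = x^2
u' = 2x

Answer: 2x·e^(x^2)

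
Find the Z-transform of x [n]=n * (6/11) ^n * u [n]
Using the property Z{n * a^n * u[n]} = az/(z-a)^2
With a = 6/11: X(z) = (6/11)z/(z - 6/11)^2, |z| > 6/11

Answer: (6/11)z/(z - 6/11)^2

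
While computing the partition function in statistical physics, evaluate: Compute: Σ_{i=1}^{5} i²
Using formula: Σ i^2 = n(n + 1)(2n + 1)/6 = 5·6·11/6 = 55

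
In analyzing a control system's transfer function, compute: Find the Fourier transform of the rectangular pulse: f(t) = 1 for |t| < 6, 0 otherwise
F(omega)=integral from -6 to 6 of e^(-j*omega*t) dt
=2*sin(6*omega)/omega=12*sinc(6*omega/pi)

Answer: 2*sin(6*omega)/omega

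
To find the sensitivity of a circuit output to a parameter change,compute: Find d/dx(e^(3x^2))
Chain rule: d/dx[e^u]=e^u · u' where u=3x^2
u'=6x

Answer: 6x·e^(3x^2)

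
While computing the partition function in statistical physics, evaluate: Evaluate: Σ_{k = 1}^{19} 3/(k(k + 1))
Partial fractions: 3/(k(k + 1))=3/k - 3/(k + 1)
Telescoping sum: 3(1 - 1/20)=3·19/20

Answer: 57/20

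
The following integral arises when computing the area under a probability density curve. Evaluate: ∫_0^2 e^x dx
Antiderivative: e^x
Evaluate: (e^2-1)

Answer: e^2-1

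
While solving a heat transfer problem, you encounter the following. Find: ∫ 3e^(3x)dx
Since d/dx[e^(3x)]=3e^(3x), we get 1 e^(3x)+C

Answer: e^(3x)+C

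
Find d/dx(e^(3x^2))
Chain rule: d/dx[e^u]=e^u · u' where u=3x^2
u'=6x

Answer: 6x·e^(3x^2)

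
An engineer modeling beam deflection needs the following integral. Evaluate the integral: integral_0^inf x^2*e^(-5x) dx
This is a Gamma integral. Substitute u=5x (du=5 dx):
integral_0^inf x^2*e^(-5x) dx=(1/5^3) integral_0^inf u^2*e^(-u) du
=Gamma(3)/5^3=2!/5^3=2/125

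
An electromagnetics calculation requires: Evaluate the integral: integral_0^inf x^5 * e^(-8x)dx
This is a Gamma integral. Substitute u = 8x (du = 8 dx):
integral_0^inf x^5 * e^(-8x) dx = (1/8^6) integral_0^inf u^5 * e^(-u) du
= Gamma(6)/8^6 = 5!/8^6 = 120/262144

Answer: 15/32768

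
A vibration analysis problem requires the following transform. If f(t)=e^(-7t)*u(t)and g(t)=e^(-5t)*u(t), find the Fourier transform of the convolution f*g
By the convolution theorem: F{f * g} = F(omega) * G(omega)
F(omega) = 1/(7 + j * omega), G(omega) = 1/(5 + j * omega)
F{f * g} = 1/((7 + j * omega)(5 + j * omega))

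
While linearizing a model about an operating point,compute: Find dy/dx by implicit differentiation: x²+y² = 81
Differentiate both sides: 2x + 2y·(dy/dx)=0
Solve: dy/dx=-2x/(2y)=-x/y

Answer: dy/dx=-x/y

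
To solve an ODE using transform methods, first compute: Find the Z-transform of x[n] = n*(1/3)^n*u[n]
Using the property Z{n*a^n*u[n]}=az/(z-a)^2
With a=1/3: X(z)=(1/3)z/(z - 1/3)^2, |z| > 1/3

Answer: (1/3)z/(z - 1/3)^2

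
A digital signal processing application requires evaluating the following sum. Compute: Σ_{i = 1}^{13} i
Using formula: Σ i^1=n(n+1)/2=13·14/2=91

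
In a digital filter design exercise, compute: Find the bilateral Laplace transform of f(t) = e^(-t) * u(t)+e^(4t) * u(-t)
For e^(-t) * u(t): L = 1/(s+1), Re(s) > -1
For e^(4t) * u(-t): L = -1/(s-4), Re(s) < 4
Combined: F(s) = 1/(s+1)-1/(s-4), -1 < Re(s) < 4

Answer: 1/(s+1)-1/(s-4), ROC: -1 < Re(s) < 4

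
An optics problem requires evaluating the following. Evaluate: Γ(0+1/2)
Γ(1/2)=√π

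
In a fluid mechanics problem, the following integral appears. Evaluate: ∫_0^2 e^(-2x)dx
Antiderivative: (1/(-2))e^(-2x)
Evaluate: (1/(-2))(e^-4-1)

Answer: (e^-4-1)/(-2)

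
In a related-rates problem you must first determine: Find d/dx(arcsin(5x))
d/dx[arcsin(u)] = u'/√(1-u²), u = 5x, u' = 5

Answer: 5/√(1-25x²)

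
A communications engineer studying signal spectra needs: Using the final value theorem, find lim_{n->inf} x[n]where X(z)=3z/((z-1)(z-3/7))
Final value theorem: lim x[n] = lim_{z->1} (z-1) * X(z)
(z-1) * X(z) = 3z/(z-3/7)
As z->1: 3/(1 - 3/7) = 3/(4/7) = 21/4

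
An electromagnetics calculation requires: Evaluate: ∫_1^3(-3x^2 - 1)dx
Step 1: Find antiderivative F(x) = -x^3 - x
Step 2: F(3) - F(1) = -30 - (-2) = -28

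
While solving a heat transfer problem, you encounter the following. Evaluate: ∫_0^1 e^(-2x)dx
Antiderivative: (1/(-2))e^(-2x)
Evaluate: (1/(-2))(e^-2-1)

Answer: (e^-2-1)/(-2)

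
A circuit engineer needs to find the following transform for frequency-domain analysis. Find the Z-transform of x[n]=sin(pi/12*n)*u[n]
Z{sin(w0 * n) * u[n]}=z * sin(w0)/(z^2-2z * cos(w0)+1)
With w0=pi/12: X(z)=z * sin(pi/12)/(z^2-2z * cos(pi/12)+1)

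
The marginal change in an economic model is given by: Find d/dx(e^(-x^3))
Chain rule: d/dx[e^u] = e^u · u' where u = -x^3
u' = -3x^2

Answer: -3x^2·e^(-x^3)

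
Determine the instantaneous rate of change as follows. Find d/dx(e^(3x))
Chain rule: d/dx[e^u]=e^u · u' where u=3x
u'=3

Answer: 3·e^(3x)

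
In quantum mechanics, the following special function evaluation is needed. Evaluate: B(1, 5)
B(x,y) = Γ(x)Γ(y)/Γ(x+y) = (x-1)!(y-1)!/(x+y-1)!
B(1,5) = 0!·4!/5! = 1/5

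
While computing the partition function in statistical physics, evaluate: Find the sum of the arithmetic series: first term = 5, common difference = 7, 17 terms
Last term: a_n=5+(17-1)·7=117
Sum=n(a_1+a_n)/2=17(5+117)/2=1037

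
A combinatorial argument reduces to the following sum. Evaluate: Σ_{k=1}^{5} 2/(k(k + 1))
Partial fractions: 2/(k(k+1))=2/k - 2/(k+1)
Telescoping sum: 2(1-1/6)=2·5/6

Answer: 5/3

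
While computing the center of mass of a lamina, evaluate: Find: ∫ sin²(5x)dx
Using identity sin²(u)=(1 - cos(2u))/2:
∫ (1 - cos(10x))/2 dx=x/2 - sin(10x)/20 + C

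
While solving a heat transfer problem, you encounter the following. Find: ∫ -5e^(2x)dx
Since d/dx[e^(2x)] = 2e^(2x), we get -5/2 e^(2x)+C

Answer: (-5/2)e^(2x)+C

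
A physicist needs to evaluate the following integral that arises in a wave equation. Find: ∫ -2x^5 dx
Using power rule: ∫ -2x^5 dx = -2/6 x^6+C = (-1/3)x^6+C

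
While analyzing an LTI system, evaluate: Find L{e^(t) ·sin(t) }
First shifting: L{e^(at)f(t)}=F(s-a)
L{sin(t)}=1/(s² + 1)
Shift: 1/((s-1)² + 1)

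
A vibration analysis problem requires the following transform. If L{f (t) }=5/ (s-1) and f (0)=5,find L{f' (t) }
L{f'(t)} = s·F(s) - f(0) = 5s/(s-1)-5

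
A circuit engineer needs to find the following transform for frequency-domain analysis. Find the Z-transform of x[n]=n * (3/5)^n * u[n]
Using the property Z{n*a^n*u[n]} = az/(z-a)^2
With a = 3/5: X(z) = (3/5)z/(z - 3/5)^2, |z| > 3/5

Answer: (3/5)z/(z - 3/5)^2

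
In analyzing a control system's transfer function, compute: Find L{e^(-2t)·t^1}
First shifting: L{e^(at)f(t)}=F(s-a)
L{t^1}=1/s^2
Shift s → s + 2: 1/(s + 2)^2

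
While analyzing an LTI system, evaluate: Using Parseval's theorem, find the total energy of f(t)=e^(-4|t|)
Parseval's theorem: E = integral |f(t)|^2 dt = (1/2pi) integral |F(omega)|^2 domega
E = integral_{-inf}^{inf} e^(-8|t|) dt = 2*integral_0^inf e^(-8t) dt = 2/(2*4) = 1/4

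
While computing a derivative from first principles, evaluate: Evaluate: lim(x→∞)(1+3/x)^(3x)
Rewrite as [(1 + 3/x)^x]^3.
lim(1 + 3/x)^x=e^3, so limit=(e^3)^3=e^9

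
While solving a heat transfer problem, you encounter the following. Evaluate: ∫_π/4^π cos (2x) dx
Antiderivative: sin(2x)/2
Evaluate at bounds: [sin(2·π)/2] - [sin(2·π/4)/2]
= ((0) - (1))/2 = -1/2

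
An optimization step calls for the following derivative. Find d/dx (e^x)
Chain rule: d/dx[e^u] = e^u · u' where u = x
u' = 1

Answer: 1·e^x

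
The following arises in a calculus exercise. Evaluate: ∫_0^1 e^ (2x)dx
Antiderivative: (1/2)e^(2x)
Evaluate: (1/2)(e^2 - 1)

Answer: (e^2 - 1)/2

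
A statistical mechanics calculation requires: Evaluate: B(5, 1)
B(x,y) = Γ(x)Γ(y)/Γ(x + y) = (x-1)!(y-1)!/(x + y-1)!
B(5,1) = 4!·0!/5! = 1/5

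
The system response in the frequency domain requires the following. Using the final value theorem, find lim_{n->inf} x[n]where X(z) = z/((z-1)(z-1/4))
Final value theorem: lim x[n]=lim_{z->1} (z-1) * X(z)
(z-1) * X(z)=z/(z-1/4)
As z->1: 1/(1-1/4)=1/(3/4)=4/3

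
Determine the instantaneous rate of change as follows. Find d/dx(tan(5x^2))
Chain rule: d/dx[tan(u)] = sec²(u)·u' where u = 5x^2
u' = 10x

Answer: 10x·sec²(5x^2)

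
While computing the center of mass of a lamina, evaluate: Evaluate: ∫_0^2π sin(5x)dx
Antiderivative: -cos(5x)/5
Evaluate at bounds: [-cos(5·2π)/5] - [-cos(5·0)/5]
=(-(1) + (1))/5=0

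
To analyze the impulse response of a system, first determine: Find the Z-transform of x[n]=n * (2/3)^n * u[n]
Using the property Z{n * a^n * u[n]}=az/(z-a)^2
With a=2/3: X(z)=(2/3)z/(z - 2/3)^2, |z| > 2/3

Answer: (2/3)z/(z - 2/3)^2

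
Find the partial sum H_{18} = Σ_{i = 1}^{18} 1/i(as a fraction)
H_18=1+1/2+1/3+...+1/18
=14274301/4084080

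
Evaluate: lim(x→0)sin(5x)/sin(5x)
sin(u) ≈ u for small u:
sin(5x)/sin(5x) ≈ 5x/(5x)=5/5

Answer: 1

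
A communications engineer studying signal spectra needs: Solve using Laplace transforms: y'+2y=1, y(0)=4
Take L of both sides: sY(s)-4+2Y(s) = 1/s
Y(s)(s+2) = 1/s+4
Y(s) = 1/(s(s+2))+4/(s+2)
Partial fractions: 1/(s(s+2)) = (1/2)/s - (1/2)/(s+2)
So Y(s) = (1/2)/s+(7/2)/(s+2)
Inverse transform (L^(-1){1/s} = 1, L^(-1){1/(s+2)} = e^(-2t)):

Answer: y(t) = 1/2+(7/2)·e^(-2t)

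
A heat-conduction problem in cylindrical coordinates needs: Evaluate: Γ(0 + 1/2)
Γ(1/2)=√π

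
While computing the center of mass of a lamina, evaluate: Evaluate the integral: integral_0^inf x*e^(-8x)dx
This is a Gamma integral. Substitute u = 8x (du = 8 dx):
integral_0^inf x * e^(-8x) dx = (1/8^2) integral_0^inf u^1 * e^(-u) du
= Gamma(2)/8^2 = 1!/8^2 = 1/64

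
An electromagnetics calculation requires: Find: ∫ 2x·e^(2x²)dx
Let u = 2x², du = 4x dx
∫ (1/2)e^u du = e^u/2+C

Answer: e^(2x²)/2+C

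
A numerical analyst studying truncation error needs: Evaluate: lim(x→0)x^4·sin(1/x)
Squeeze theorem: -|x^4| ≤ x^4·sin(1/x) ≤ |x^4|
Since x^4 → 0 as x → 0, by squeeze theorem the limit is 0

Answer: 0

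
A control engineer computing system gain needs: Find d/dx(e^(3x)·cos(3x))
Product rule: (fg)'=f'g+fg'
f=e^(3x), f'=3·e^(3x)
g=cos(3x), g'=-3·sin(3x)

Answer: 3·e^(3x)·cos(3x)-3·e^(3x)·sin(3x)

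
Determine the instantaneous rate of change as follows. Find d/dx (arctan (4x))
d/dx[arctan(u)]=u'/(1+u²), u=4x, u'=4

Answer: 4/(1+16x²)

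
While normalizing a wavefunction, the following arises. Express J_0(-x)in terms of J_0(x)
For integer n: J_n(-x) = (-1)^n J_n(x)
With n = 0: J_0(-x) = (-1)^0 J_0(x) = J_0(x)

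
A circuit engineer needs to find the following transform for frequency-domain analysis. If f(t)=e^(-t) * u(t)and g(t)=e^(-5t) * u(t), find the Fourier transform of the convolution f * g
By the convolution theorem: F{f * g}=F(omega) * G(omega)
F(omega)=1/(1 + j * omega), G(omega)=1/(5 + j * omega)
F{f * g}=1/((1 + j * omega)(5 + j * omega))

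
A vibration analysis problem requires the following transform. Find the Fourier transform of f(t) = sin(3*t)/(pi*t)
sin(W * t)/(pi * t)=(W/pi) * sinc(W * t/pi) is the impulse response of the ideal low-pass filter with cutoff W (here W=3).
Its Fourier transform is a rectangular function:
F(omega)=1 for |omega| < 3, 0 otherwise

Answer: rect(omega/6) [i.e., 1 for |omega| < 3, 0 otherwise]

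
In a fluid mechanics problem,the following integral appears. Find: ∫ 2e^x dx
Since d/dx[e^x] = +e^x, we get 2e^x+C

Answer: 2e^x+C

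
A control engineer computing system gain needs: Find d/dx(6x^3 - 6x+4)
Power rule: d/dx(ax^n)=n·a·x^(n-1)
Term by term: 18·x^2-6

Answer: 18x^2-6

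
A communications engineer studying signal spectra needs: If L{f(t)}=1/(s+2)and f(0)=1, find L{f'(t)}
L{f'(t)}=s·F(s) - f(0)=s/(s+2)-1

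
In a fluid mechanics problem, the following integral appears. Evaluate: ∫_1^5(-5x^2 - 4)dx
Step 1: Find antiderivative F(x) = (-5/3)x^3 - 4x
Step 2: F(5) - F(1) = -685/3 - (-17/3) = -668/3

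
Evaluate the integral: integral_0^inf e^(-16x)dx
integral_0^inf e^(-16x) dx=[-1/16*e^(-16x)]_0^inf
=0 - (-1/16)=1/16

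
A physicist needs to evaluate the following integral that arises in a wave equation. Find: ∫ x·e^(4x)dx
Integration by parts: u = x, dv = e^(4x) dx
du = dx, v = e^(4x)/4
= x·e^(4x)/4 - ∫ e^(4x)/4 dx
= x·e^(4x)/4 - e^(4x)/16 + C

Answer: e^(4x)(x/4 - 1/16) + C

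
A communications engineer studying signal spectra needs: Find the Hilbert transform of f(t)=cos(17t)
The Hilbert transform shifts each frequency component by -pi/2.
H{cos(wt)}=sin(wt)
With w=17: H{cos(17t)}=sin(17t)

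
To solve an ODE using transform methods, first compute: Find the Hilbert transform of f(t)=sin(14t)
The Hilbert transform shifts each frequency component by -pi/2.
H{sin(wt)}=-cos(wt)
With w=14: H{sin(14t)}=-cos(14t)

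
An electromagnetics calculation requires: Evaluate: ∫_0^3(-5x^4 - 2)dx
Step 1: Find antiderivative F(x)=-x^5-2x
Step 2: F(3) - F(0)=-249 - (0)=-249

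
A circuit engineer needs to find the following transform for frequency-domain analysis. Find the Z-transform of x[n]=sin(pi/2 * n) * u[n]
Z{sin(w0*n)*u[n]}=z*sin(w0)/(z^2 - 2z*cos(w0) + 1)
With w0=pi/2: X(z)=z*sin(pi/2)/(z^2 - 2z*cos(pi/2) + 1)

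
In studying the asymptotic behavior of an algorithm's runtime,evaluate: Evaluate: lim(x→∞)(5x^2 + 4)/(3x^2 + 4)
Divide numerator and denominator by x^2:
lim (5+4/x^2)/(3+4/x^2)=5/3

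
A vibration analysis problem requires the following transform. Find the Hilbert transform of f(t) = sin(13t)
The Hilbert transform shifts each frequency component by -pi/2.
H{sin(wt)}=-cos(wt)
With w=13: H{sin(13t)}=-cos(13t)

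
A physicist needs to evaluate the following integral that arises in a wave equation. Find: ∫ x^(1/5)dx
Power rule: ∫ x^(1/5) dx = x^(6/5)/(6/5)+C

Answer: (5/6)·x^(6/5)+C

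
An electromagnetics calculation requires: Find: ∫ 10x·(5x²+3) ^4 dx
Let u = 5x²+3, du = 10x dx
∫ u^4 du = u^5/5+C

Answer: (5x²+3)^5/5+C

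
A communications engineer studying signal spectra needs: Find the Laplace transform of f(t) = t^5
L{t^n}=n!/s^(n+1)
L{t^5}=5!/s^6=120/s^6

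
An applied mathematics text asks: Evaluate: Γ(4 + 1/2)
Γ(n+1/2) = (2n)!√π/(4^n·n!)
= 40320√π/(256·24) = (105/16)·√π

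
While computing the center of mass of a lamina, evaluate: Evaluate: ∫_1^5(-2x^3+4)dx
Step 1: Find antiderivative F(x) = (-1/2)x^4+4x
Step 2: F(5) - F(1) = -585/2 - (7/2) = -296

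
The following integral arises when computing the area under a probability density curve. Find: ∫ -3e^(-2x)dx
Since d/dx[e^(-2x)]=-2e^(-2x), we get 3/2 e^(-2x) + C

Answer: (3/2)e^(-2x) + C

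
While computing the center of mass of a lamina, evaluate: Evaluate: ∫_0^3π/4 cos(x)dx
Antiderivative: sin(x)
Evaluate at bounds: [sin(1·3π/4)/1] - [sin(1·0)/1]
= ((√2/2) - (0))/1 = √2/2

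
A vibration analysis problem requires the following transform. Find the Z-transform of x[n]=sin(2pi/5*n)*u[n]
Z{sin(w0*n)*u[n]}=z*sin(w0)/(z^2 - 2z*cos(w0) + 1)
With w0=2pi/5: X(z)=z*sin(2pi/5)/(z^2 - 2z*cos(2pi/5) + 1)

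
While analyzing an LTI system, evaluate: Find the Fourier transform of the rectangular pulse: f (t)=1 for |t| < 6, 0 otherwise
F(omega)=integral from -6 to 6 of e^(-j*omega*t) dt
=2*sin(6*omega)/omega=12*sinc(6*omega/pi)

Answer: 2*sin(6*omega)/omega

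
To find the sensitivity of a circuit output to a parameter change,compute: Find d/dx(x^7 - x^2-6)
Power rule: d/dx(ax^n)=n·a·x^(n-1)
Term by term: 7·x^6-2·x

Answer: 7x^6-2x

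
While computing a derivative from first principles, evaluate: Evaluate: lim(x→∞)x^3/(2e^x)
Apply L'Hôpital 3 times (∞/∞ each time):
Eventually get 3!/(2e^x) → 0

Answer: 0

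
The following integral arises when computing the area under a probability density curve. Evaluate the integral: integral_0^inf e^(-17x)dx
integral_0^inf e^(-17x) dx = [-1/17 * e^(-17x)]_0^inf
= 0 - (-1/17) = 1/17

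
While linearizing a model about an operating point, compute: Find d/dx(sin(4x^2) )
Chain rule: d/dx[sin(u)]=cos(u)·u' where u=4x^2
u'=8x

Answer: 8x·cos(4x^2)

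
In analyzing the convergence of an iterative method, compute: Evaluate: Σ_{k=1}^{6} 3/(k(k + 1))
Partial fractions: 3/(k(k + 1)) = 3/k - 3/(k + 1)
Telescoping sum: 3(1 - 1/7) = 3·6/7

Answer: 18/7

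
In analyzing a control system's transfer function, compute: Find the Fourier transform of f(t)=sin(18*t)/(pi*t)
sin(W * t)/(pi * t)=(W/pi) * sinc(W * t/pi) is the impulse response of the ideal low-pass filter with cutoff W (here W=18).
Its Fourier transform is a rectangular function:
F(omega)=1 for |omega| < 18, 0 otherwise

Answer: rect(omega/36) [i.e., 1 for |omega| < 18, 0 otherwise]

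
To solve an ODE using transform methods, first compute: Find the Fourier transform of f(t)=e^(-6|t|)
Using the standard pair: F{e^(-a|t|)}=2a/(a^2+omega^2)
With a=6: F(omega)=12/(36+omega^2)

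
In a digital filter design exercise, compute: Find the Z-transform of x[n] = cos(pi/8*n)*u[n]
Z{cos(w0*n)*u[n]}=z(z - cos(w0))/(z^2 - 2z*cos(w0) + 1)
With w0=pi/8: X(z)=z(z - cos(pi/8))/(z^2 - 2z*cos(pi/8) + 1)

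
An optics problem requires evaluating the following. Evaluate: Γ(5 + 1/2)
Γ(n+1/2)=(2n)!√π/(4^n·n!)
=3628800√π/(1024·120)=(945/32)·√π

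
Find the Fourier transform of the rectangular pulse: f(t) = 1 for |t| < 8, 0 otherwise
F(omega) = integral from -8 to 8 of e^(-j * omega * t) dt
= 2 * sin(8 * omega)/omega = 16 * sinc(8 * omega/pi)

Answer: 2 * sin(8 * omega)/omega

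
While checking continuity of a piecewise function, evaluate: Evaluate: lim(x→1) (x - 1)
Polynomial is continuous, so substitute x=1:
1·1 - 1=0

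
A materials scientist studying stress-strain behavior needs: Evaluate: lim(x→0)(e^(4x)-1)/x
L'Hôpital (0/0): lim 4e^(4x)/1 = 4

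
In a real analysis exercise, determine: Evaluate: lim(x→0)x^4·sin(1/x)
Squeeze theorem: -|x^4| ≤ x^4·sin(1/x) ≤ |x^4|
Since x^4 → 0 as x → 0, by squeeze theorem the limit is 0

Answer: 0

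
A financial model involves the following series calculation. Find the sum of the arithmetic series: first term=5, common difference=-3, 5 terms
Last term: a_n=5 + (5 - 1)·-3=-7
Sum=n(a_1 + a_n)/2=5(5 + (-7))/2=-5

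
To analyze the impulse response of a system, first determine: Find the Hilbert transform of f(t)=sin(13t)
The Hilbert transform shifts each frequency component by -pi/2.
H{sin(wt)} = -cos(wt)
With w = 13: H{sin(13t)} = -cos(13t)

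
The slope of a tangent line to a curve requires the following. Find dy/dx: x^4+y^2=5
Differentiate: 4x^3+2y·(dy/dx)=0
dy/dx=-4x^3/(2y)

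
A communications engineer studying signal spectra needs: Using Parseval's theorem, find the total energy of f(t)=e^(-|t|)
Parseval's theorem: E=integral |f(t)|^2 dt=(1/2pi) integral |F(omega)|^2 domega
E=integral_{-inf}^{inf} e^(-2|t|) dt=2*integral_0^inf e^(-2t) dt=2/(2*1)=1/1

Answer: 1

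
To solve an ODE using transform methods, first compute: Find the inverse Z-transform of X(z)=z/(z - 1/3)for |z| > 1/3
Standard pair: z/(z-a) <-> a^n*u[n] for causal signals
With a=1/3: x[n]=(1/3)^n*u[n]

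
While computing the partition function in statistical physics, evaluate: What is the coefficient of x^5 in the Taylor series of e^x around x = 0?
Taylor series of e^x=Σ x^n/n!
Coefficient of x^5=1/5!=1/120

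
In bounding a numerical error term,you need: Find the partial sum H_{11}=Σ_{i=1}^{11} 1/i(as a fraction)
H_11 = 1+1/2+1/3+...+1/11
= 83711/27720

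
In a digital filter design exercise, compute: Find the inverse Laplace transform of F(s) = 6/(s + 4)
L^(-1){6/(s-a)} = c·e^(at)
Here a = -4, c = 6

Answer: 6e^(-4t)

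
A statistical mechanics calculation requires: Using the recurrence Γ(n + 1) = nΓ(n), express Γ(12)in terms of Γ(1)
Γ(12) = 11Γ(11) = 11·10Γ(10) = ... = 11!·Γ(1) = 39916800·Γ(1)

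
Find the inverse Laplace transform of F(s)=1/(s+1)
L^(-1){1/(s-a)} = c·e^(at)
Here a = -1, c = 1

Answer: e^(-t)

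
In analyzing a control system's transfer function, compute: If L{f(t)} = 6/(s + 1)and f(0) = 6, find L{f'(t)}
L{f'(t)} = s·F(s) - f(0) = 6s/(s + 1) - 6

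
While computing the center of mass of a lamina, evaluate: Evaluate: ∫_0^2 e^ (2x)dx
Antiderivative: (1/2)e^(2x)
Evaluate: (1/2)(e^4 - 1)

Answer: (e^4 - 1)/2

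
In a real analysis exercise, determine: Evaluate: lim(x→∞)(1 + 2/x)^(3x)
Rewrite as [(1 + 2/x)^x]^3.
lim(1 + 2/x)^x=e^2, so limit=(e^2)^3=e^6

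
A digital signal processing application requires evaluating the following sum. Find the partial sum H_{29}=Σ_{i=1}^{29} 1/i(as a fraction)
H_29 = 1+1/2+1/3+...+1/29
= 9227046511387/2329089562800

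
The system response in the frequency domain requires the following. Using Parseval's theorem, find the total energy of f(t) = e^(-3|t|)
Parseval's theorem: E = integral |f(t)|^2 dt = (1/2pi) integral |F(omega)|^2 domega
E = integral_{-inf}^{inf} e^(-6|t|) dt = 2 * integral_0^inf e^(-6t) dt = 2/(2 * 3) = 1/3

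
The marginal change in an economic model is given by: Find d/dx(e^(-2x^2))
Chain rule: d/dx[e^u] = e^u · u' where u = -2x^2
u' = -4x

Answer: -4x·e^(-2x^2)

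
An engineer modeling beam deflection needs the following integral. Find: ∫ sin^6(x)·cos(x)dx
Let u=sin(x), du=cos(x) dx
∫ u^6 du=u^7/7 + C

Answer: sin^7(x)/7 + C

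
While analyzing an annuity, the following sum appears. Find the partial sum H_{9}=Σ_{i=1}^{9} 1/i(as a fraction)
H_9=1+1/2+1/3+...+1/9
=7129/2520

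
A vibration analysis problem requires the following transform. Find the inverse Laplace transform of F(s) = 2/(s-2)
L^(-1){2/(s-a)} = c·e^(at)
Here a = 2, c = 2

Answer: 2e^(2t)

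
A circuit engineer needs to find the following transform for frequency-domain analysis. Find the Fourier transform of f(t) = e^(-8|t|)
Using the standard pair: F{e^(-a|t|)}=2a/(a^2+omega^2)
With a=8: F(omega)=16/(64+omega^2)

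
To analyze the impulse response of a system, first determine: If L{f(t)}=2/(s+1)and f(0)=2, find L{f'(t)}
L{f'(t)} = s·F(s) - f(0) = 2s/(s+1)-2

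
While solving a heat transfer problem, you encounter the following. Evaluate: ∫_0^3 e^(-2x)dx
Antiderivative: (1/(-2))e^(-2x)
Evaluate: (1/(-2))(e^-6-1)

Answer: (e^-6-1)/(-2)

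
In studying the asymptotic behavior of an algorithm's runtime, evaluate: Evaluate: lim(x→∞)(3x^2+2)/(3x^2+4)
Divide numerator and denominator by x^2:
lim (3 + 2/x^2)/(3 + 4/x^2) = 1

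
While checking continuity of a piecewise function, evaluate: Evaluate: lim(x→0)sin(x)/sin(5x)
sin(u) ≈ u for small u:
sin(x)/sin(5x) ≈ x/(5x)=1/5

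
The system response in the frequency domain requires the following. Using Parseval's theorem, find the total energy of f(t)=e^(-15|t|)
Parseval's theorem: E=integral |f(t)|^2 dt=(1/2pi) integral |F(omega)|^2 domega
E=integral_{-inf}^{inf} e^(-30|t|) dt=2*integral_0^inf e^(-30t) dt=2/(2*15)=1/15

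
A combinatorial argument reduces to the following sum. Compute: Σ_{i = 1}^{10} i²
Using formula: Σ i^2=n(n + 1)(2n + 1)/6=10·11·21/6=385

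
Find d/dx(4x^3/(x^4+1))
Quotient rule: (f/g)' = (f'g - fg')/g²
f = 4x^3, f' = 12x^2
g = x^4+1, g' = 4x^3

Answer: (12x^2·(x^4+1)-16x^6)/(x^4+1)²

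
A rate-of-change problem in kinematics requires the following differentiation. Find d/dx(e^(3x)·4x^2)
Product rule: (fg)' = f'g+fg'
f = e^(3x), f' = 3·e^(3x)
g = 4x^2, g' = 8x

Answer: 12·e^(3x)·x^2+8·e^(3x)·x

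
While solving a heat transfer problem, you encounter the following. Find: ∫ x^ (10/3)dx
Power rule: ∫ x^(10/3) dx = x^(13/3)/(13/3)+C

Answer: (3/13)·x^(13/3)+C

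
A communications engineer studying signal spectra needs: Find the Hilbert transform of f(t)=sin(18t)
The Hilbert transform shifts each frequency component by -pi/2.
H{sin(wt)} = -cos(wt)
With w = 18: H{sin(18t)} = -cos(18t)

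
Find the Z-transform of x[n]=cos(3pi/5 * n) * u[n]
Z{cos(w0*n)*u[n]} = z(z - cos(w0))/(z^2 - 2z*cos(w0) + 1)
With w0 = 3pi/5: X(z) = z(z - cos(3pi/5))/(z^2 - 2z*cos(3pi/5) + 1)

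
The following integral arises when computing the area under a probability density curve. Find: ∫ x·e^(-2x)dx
Integration by parts: u=x, dv=e^(-2x) dx
du=dx, v=e^(-2x)/(-2)
=x·e^(-2x)/(-2) - ∫ e^(-2x)/(-2) dx
=x·e^(-2x)/(-2) - e^(-2x)/4+C

Answer: e^(-2x)(x/(-2)-1/4)+C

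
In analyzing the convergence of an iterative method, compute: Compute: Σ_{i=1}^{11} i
Using formula: Σ i^1=n(n + 1)/2=11·12/2=66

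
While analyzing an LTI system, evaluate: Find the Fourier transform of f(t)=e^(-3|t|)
Using the standard pair: F{e^(-a|t|)} = 2a/(a^2+omega^2)
With a = 3: F(omega) = 6/(9+omega^2)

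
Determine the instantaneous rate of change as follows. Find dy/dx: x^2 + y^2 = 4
Differentiate: 2x+2y·(dy/dx)=0
dy/dx=-2x/(2y)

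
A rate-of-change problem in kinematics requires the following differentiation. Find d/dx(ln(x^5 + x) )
Chain rule: d/dx[ln(u)] = u'/u where u = x^5 + x
u' = 5x^4 + 1

Answer: (5x^4 + 1)/(x^5 + x)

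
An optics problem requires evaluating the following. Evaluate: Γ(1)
Γ(n) = (n-1)! for positive integers
Γ(1) = 0! = 1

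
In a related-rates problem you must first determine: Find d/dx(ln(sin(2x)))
Chain rule: d/dx[ln(u)] = u'/u where u = sin(2x)
u' = 2cos(2x)

Answer: (2cos(2x))/(sin(2x))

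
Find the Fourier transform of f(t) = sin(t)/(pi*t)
sin(W*t)/(pi*t)=(W/pi)*sinc(W*t/pi) is the impulse response of the ideal low-pass filter with cutoff W (here W=1).
Its Fourier transform is a rectangular function:
F(omega)=1 for |omega| < 1, 0 otherwise

Answer: rect(omega/2) [i.e., 1 for |omega| < 1, 0 otherwise]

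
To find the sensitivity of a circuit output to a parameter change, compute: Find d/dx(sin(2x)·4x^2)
Product rule: (fg)'=f'g + fg'
f=sin(2x), f'=2·cos(2x)
g=4x^2, g'=8x

Answer: 8·cos(2x)·x^2 + 8·sin(2x)·x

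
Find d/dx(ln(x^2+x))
Chain rule: d/dx[ln(u)]=u'/u where u=x^2 + x
u'=2x + 1

Answer: (2x + 1)/(x^2 + x)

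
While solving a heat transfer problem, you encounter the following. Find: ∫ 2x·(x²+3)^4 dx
Let u=x² + 3, du=2x dx
∫ u^4 du=u^5/5 + C

Answer: (x² + 3)^5/5 + C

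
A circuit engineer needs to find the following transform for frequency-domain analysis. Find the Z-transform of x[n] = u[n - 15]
Using the time-shift property: Z{u[n-15]}=z^(-15)*z/(z-1)
=z^(-14)/(z-1)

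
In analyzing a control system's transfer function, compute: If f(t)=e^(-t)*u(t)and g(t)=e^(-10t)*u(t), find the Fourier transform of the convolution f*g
By the convolution theorem: F{f * g} = F(omega) * G(omega)
F(omega) = 1/(1 + j * omega), G(omega) = 1/(10 + j * omega)
F{f * g} = 1/((1 + j * omega)(10 + j * omega))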